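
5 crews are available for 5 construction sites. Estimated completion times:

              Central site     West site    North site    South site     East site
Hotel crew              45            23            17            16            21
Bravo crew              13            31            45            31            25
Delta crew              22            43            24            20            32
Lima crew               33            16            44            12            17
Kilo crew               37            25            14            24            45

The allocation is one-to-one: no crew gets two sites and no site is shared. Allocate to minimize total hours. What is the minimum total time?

Minimum total: 84 hours

This is a one-to-one assignment (minimum-cost bipartite matching).
Optimal: Hotel crew→East site (21 hours), Bravo crew→Central site (13 hours), Delta crew→South site (20 hours), Lima crew→West site (16 hours), Kilo crew→North site (14 hours) — total 21+13+20+16+14 = 84 hours.
Row-greedy (each crew in turn takes its cheapest remaining site) gives 114 hours, worse by 30.
Swapping Hotel crew↔Delta crew (Hotel crew→South site 16 hours, Delta crew→East site 32 hours) adds 7.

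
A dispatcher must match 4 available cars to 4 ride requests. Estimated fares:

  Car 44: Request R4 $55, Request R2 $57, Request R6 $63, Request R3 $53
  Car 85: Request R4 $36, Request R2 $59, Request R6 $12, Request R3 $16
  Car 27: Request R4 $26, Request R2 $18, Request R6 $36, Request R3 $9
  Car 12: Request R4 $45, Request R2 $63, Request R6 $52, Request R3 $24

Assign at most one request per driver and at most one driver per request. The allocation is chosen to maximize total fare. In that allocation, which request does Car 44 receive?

Car 44 receives Request R3.

Optimal: Car 44→Request R3 ($53), Car 85→Request R2 ($59), Car 27→Request R6 ($36), Car 12→Request R4 ($45) — total 53+59+36+45 = $193.
Max-entry greedy (repeatedly take the single best remaining cell) gives $171, worse by 22.
Car 44's own top request is Request R6 ($63), but forcing Car 44→Request R6 and reassigning the rest optimally gives only $176 — worse by 17.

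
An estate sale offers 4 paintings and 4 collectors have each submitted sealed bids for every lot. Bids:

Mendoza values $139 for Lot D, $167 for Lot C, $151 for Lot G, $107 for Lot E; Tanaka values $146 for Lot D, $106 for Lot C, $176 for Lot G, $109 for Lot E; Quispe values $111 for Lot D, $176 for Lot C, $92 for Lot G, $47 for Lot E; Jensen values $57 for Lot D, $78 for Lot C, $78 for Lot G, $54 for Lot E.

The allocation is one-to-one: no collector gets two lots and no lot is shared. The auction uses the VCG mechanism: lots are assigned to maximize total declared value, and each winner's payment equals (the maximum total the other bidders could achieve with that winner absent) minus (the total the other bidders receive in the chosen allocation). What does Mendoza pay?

Mendoza pays $3.

Efficient allocation: Mendoza→Lot D ($139), Tanaka→Lot G ($176), Quispe→Lot C ($176), Jensen→Lot E ($54); total welfare W = $545.
Mendoza receives Lot D at value $139, so the others get W − 139 = $406.
Without Mendoza: best allocation of the remaining 3 bidders over all 4 lots is Tanaka→Lot G ($176), Quispe→Lot C ($176), Jensen→Lot D ($57), total $409.
VCG payment = (others' best without Mendoza) − (others' welfare with Mendoza) = 409 − 406 = $3.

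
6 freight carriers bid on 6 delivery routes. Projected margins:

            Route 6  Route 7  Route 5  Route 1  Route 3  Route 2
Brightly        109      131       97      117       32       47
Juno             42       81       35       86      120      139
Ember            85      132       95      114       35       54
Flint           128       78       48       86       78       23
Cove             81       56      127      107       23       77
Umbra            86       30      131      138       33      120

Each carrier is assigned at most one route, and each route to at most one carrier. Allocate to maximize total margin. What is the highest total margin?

Maximum total: $744k

This is a one-to-one assignment (maximum-weight bipartite matching).
Optimal: Brightly→Route 1 ($117k), Juno→Route 3 ($120k), Ember→Route 7 ($132k), Flint→Route 6 ($128k), Cove→Route 5 ($127k), Umbra→Route 2 ($120k) — total 117+120+132+128+127+120 = $744k.
Column-greedy (each route in turn goes to its best remaining carrier) gives $705k, worse by 39.
Next-best assignment: Brightly→Route 7, Juno→Route 3, Ember→Route 1, Flint→Route 6, Cove→Route 5, Umbra→Route 2 = $740k.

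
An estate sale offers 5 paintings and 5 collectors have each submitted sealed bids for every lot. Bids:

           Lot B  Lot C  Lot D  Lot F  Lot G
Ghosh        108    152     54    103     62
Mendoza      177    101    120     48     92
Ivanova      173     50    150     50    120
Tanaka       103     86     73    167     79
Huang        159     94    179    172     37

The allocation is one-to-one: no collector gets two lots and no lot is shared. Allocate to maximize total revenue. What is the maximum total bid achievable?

Maximum total: $795

This is a one-to-one assignment (maximum-weight bipartite matching).
Optimal: Ghosh→Lot C ($152), Mendoza→Lot B ($177), Ivanova→Lot G ($120), Tanaka→Lot F ($167), Huang→Lot D ($179) — total 152+177+120+167+179 = $795.
Row-greedy (each collector in turn takes its best remaining lot) gives $683, worse by 112.
Every other assignment is strictly worse.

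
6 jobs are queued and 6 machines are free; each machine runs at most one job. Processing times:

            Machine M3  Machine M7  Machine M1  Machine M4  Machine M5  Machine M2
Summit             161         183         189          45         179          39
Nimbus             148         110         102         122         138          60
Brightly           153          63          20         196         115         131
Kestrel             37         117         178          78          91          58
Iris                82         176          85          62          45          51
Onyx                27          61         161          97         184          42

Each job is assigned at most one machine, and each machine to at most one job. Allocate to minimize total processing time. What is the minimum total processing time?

Min total: 268 min

Treat this as an assignment problem: match each job to one machine.
Optimal: Summit→Machine M4 (45 min), Nimbus→Machine M2 (60 min), Brightly→Machine M1 (20 min), Kestrel→Machine M3 (37 min), Iris→Machine M5 (45 min), Onyx→Machine M7 (61 min) — total 45+60+20+37+45+61 = 268 min.
Row-greedy (each job in turn takes its cheapest remaining machine) gives 383 min, worse by 115.
Next-best assignment: Summit→Machine M4, Nimbus→Machine M7, Brightly→Machine M1, Kestrel→Machine M3, Iris→Machine M5, Onyx→Machine M2 = 299 min.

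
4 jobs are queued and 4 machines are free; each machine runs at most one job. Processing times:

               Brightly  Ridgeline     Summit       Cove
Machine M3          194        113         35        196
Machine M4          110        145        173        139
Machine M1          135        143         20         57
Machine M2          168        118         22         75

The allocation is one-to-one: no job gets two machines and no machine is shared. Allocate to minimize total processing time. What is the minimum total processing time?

Min total: 302 min

This is the linear assignment problem.
Optimal: Brightly→Machine M4 (110 min), Ridgeline→Machine M3 (113 min), Summit→Machine M2 (22 min), Cove→Machine M1 (57 min) — total 110+113+22+57 = 302 min.
Row-greedy (each job in turn takes its cheapest remaining machine) gives 318 min, worse by 16.
Next-best assignment: Brightly→Machine M4, Ridgeline→Machine M3, Summit→Machine M1, Cove→Machine M2 = 318 min.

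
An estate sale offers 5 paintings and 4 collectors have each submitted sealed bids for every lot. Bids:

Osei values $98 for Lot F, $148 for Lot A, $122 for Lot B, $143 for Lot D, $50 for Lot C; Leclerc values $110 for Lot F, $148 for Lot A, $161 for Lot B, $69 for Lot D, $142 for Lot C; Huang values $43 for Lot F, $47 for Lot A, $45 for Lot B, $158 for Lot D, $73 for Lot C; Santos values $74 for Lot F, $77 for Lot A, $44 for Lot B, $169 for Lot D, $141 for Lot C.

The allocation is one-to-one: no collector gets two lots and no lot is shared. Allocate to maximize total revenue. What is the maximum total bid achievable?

Treat this as an assignment problem: match each collector to one lot.
Optimal: Osei→Lot A ($148), Leclerc→Lot B ($161), Huang→Lot D ($158), Santos→Lot C ($141) — total 148+161+158+141 = $608.
Column-greedy (each lot in turn goes to its best remaining collector) gives $472, worse by 136.
Swapping Huang↔Santos (Huang→Lot C $73, Santos→Lot D $169) loses 57.
Checked against all permutations: $608 is optimal.

Maximum total: $608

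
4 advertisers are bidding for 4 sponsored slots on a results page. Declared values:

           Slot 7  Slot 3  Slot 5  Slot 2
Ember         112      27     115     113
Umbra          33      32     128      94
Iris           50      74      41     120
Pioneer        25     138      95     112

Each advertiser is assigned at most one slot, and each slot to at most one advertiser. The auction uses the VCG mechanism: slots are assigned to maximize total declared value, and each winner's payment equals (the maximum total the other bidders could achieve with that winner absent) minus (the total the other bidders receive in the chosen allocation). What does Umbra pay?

Umbra pays $3.

Efficient allocation: Ember→Slot 7 ($112), Umbra→Slot 5 ($128), Iris→Slot 2 ($120), Pioneer→Slot 3 ($138); total welfare W = $498.
Umbra receives Slot 5 at value $128, so the others get W − 128 = $370.
Without Umbra: best allocation of the remaining 3 bidders over all 4 slots is Ember→Slot 5 ($115), Iris→Slot 2 ($120), Pioneer→Slot 3 ($138), total $373.
VCG payment = (others' best without Umbra) − (others' welfare with Umbra) = 373 − 370 = $3.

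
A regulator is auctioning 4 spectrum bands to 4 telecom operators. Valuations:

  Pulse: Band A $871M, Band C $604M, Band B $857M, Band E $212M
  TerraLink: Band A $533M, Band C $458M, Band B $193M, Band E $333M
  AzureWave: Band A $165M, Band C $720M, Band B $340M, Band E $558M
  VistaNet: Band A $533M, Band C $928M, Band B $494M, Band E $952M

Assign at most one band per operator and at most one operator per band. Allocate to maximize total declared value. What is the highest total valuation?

Optimal: Pulse→Band B ($857M), TerraLink→Band A ($533M), AzureWave→Band C ($720M), VistaNet→Band E ($952M) — total 857+533+720+952 = $3062M.
Column-greedy (each band in turn goes to its best remaining operator) gives $2472M, worse by 590.
Next-best assignment: Pulse→Band B, TerraLink→Band A, AzureWave→Band E, VistaNet→Band C = $2876M.

Max total: $3062M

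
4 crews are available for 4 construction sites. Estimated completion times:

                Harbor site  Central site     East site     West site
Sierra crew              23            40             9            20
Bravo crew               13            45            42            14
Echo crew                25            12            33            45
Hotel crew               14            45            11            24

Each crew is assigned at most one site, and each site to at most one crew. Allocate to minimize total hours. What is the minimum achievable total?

Optimal: Sierra crew→East site (9 hours), Bravo crew→West site (14 hours), Echo crew→Central site (12 hours), Hotel crew→Harbor site (14 hours) — total 9+14+12+14 = 49 hours.
Column-greedy (each site in turn goes to its cheapest remaining crew) gives 58 hours, worse by 9.

Min total: 49 hours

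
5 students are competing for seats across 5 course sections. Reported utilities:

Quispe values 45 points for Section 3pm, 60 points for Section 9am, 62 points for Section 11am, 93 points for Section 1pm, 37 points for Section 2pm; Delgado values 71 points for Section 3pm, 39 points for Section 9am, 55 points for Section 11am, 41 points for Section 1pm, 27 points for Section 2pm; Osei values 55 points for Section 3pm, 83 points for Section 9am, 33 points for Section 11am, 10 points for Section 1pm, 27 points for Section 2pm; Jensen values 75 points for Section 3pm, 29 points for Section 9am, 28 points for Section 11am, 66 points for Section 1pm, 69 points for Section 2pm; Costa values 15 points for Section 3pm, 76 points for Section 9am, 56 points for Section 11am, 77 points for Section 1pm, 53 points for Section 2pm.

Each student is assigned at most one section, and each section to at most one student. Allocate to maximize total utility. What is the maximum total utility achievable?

Max total: 372 points

Optimal: Quispe→Section 1pm (93 points), Delgado→Section 3pm (71 points), Osei→Section 9am (83 points), Jensen→Section 2pm (69 points), Costa→Section 11am (56 points) — total 93+71+83+69+56 = 372 points.
Column-greedy (each section in turn goes to its best remaining student) gives 324 points, worse by 48.
Checked against all permutations: 372 points is optimal.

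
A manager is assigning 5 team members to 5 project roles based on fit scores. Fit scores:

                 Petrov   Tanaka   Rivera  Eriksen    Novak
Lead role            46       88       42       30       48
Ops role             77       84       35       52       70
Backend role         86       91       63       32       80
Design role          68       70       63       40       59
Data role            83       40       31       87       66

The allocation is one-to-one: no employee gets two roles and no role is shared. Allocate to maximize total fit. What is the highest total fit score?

Maximum total: 395 pts

Optimal: Petrov→Ops role (77 pts), Tanaka→Lead role (88 pts), Rivera→Design role (63 pts), Eriksen→Data role (87 pts), Novak→Backend role (80 pts) — total 77+88+63+87+80 = 395 pts.
Max-entry greedy (repeatedly take the single best remaining cell) gives 366 pts, worse by 29.
Next-best assignment: Petrov→Backend role, Tanaka→Lead role, Rivera→Design role, Eriksen→Data role, Novak→Ops role = 394 pts.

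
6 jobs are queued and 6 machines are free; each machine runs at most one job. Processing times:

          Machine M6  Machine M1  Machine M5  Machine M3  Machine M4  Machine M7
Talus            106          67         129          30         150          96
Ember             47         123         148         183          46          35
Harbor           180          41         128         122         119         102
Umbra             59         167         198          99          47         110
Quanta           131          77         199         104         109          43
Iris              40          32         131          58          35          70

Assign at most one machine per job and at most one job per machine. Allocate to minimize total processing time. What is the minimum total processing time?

Treat this as an assignment problem: match each job to one machine.
Optimal: Talus→Machine M3 (30 min), Ember→Machine M6 (47 min), Harbor→Machine M5 (128 min), Umbra→Machine M4 (47 min), Quanta→Machine M7 (43 min), Iris→Machine M1 (32 min) — total 30+47+128+47+43+32 = 327 min.
Next-best assignment: Talus→Machine M3, Ember→Machine M4, Harbor→Machine M5, Umbra→Machine M6, Quanta→Machine M7, Iris→Machine M1 = 338 min.

Minimum total: 327 min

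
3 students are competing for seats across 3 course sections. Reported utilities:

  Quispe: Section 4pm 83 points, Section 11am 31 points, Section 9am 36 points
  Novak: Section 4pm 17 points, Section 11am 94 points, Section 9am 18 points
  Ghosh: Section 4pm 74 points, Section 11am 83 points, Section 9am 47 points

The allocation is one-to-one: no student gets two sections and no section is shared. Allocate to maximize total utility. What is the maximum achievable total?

Max total: 224 points

Optimal: Quispe→Section 4pm (83 points), Novak→Section 11am (94 points), Ghosh→Section 9am (47 points) — total 83+94+47 = 224 points.
Next-best assignment: Quispe→Section 9am, Novak→Section 11am, Ghosh→Section 4pm = 204 points.
No other one-to-one assignment exceeds 224 points.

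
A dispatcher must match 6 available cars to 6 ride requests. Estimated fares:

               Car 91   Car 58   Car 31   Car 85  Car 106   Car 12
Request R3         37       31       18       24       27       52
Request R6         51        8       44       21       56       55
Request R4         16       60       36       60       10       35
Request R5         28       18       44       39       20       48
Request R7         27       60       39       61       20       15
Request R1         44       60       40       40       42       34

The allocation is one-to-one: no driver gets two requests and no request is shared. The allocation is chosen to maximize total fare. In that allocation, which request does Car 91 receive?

Car 91 receives Request R1.

This is the linear assignment problem.
Optimal: Car 91→Request R1 ($44), Car 58→Request R4 ($60), Car 31→Request R5 ($44), Car 85→Request R7 ($61), Car 106→Request R6 ($56), Car 12→Request R3 ($52) — total 44+60+44+61+56+52 = $317.
Car 91's own top request is Request R6 ($51), but forcing Car 91→Request R6 and reassigning the rest optimally gives only $310 — worse by 7.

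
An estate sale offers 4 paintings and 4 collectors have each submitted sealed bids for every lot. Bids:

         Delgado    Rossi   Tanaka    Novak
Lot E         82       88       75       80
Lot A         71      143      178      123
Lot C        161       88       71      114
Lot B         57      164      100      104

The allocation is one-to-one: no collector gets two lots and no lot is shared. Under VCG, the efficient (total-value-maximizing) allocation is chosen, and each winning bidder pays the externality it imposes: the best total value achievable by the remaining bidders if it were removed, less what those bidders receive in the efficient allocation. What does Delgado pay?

Efficient allocation: Delgado→Lot C ($161), Rossi→Lot B ($164), Tanaka→Lot A ($178), Novak→Lot E ($80); total welfare W = $583.
Delgado receives Lot C at value $161, so the others get W − 161 = $422.
Without Delgado: best allocation of the remaining 3 bidders over all 4 lots is Rossi→Lot B ($164), Tanaka→Lot A ($178), Novak→Lot C ($114), total $456.
VCG payment = (others' best without Delgado) − (others' welfare with Delgado) = 456 − 422 = $34.

Delgado pays $34.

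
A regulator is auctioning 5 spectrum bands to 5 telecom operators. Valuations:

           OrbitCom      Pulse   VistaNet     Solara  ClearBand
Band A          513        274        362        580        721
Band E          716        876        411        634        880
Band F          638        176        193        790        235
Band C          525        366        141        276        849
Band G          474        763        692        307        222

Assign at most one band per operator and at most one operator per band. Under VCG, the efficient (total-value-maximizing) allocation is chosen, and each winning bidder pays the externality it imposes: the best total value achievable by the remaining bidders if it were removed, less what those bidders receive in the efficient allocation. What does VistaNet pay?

VistaNet pays $90M.

Efficient allocation: OrbitCom→Band A ($513M), Pulse→Band E ($876M), VistaNet→Band G ($692M), Solara→Band F ($790M), ClearBand→Band C ($849M); total welfare W = $3720M.
VistaNet receives Band G at value $692M, so the others get W − 692 = $3028M.
Without VistaNet: best allocation of the remaining 4 bidders over all 5 bands is OrbitCom→Band E ($716M), Pulse→Band G ($763M), Solara→Band F ($790M), ClearBand→Band C ($849M), total $3118M.
VCG payment = (others' best without VistaNet) − (others' welfare with VistaNet) = 3118 − 3028 = $90M.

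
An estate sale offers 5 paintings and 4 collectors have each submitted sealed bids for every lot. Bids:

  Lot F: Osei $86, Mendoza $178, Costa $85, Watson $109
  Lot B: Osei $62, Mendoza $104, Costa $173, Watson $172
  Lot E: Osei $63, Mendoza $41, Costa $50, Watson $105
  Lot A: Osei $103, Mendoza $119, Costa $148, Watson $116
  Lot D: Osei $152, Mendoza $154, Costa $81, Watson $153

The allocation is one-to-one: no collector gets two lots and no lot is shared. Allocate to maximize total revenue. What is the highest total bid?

Optimal: Osei→Lot D ($152), Mendoza→Lot F ($178), Costa→Lot A ($148), Watson→Lot B ($172) — total 152+178+148+172 = $650.
Column-greedy (each lot in turn goes to its best remaining collector) gives $559, worse by 91.
Swapping Osei↔Watson (Osei→Lot B $62, Watson→Lot D $153) loses 109.
No other one-to-one assignment exceeds $650.

Maximum total: $650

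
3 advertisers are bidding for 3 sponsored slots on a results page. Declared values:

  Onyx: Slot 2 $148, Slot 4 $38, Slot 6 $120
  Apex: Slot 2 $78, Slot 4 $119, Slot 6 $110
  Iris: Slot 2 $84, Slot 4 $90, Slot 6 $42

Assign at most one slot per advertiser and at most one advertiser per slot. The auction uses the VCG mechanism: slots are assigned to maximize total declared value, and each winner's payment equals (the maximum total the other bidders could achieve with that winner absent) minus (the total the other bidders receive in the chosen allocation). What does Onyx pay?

Onyx pays $3.

Efficient allocation: Onyx→Slot 2 ($148), Apex→Slot 6 ($110), Iris→Slot 4 ($90); total welfare W = $348.
Onyx receives Slot 2 at value $148, so the others get W − 148 = $200.
Without Onyx: best allocation of the remaining 2 bidders over all 3 slots is Apex→Slot 4 ($119), Iris→Slot 2 ($84), total $203.
VCG payment = (others' best without Onyx) − (others' welfare with Onyx) = 203 − 200 = $3.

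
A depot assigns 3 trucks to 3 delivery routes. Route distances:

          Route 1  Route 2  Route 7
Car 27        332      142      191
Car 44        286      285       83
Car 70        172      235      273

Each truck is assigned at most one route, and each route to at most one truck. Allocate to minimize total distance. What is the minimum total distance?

Minimum total: 397 km

Optimal: Car 27→Route 2 (142 km), Car 44→Route 7 (83 km), Car 70→Route 1 (172 km) — total 142+83+172 = 397 km.
Next-best assignment: Car 27→Route 7, Car 44→Route 2, Car 70→Route 1 = 648 km.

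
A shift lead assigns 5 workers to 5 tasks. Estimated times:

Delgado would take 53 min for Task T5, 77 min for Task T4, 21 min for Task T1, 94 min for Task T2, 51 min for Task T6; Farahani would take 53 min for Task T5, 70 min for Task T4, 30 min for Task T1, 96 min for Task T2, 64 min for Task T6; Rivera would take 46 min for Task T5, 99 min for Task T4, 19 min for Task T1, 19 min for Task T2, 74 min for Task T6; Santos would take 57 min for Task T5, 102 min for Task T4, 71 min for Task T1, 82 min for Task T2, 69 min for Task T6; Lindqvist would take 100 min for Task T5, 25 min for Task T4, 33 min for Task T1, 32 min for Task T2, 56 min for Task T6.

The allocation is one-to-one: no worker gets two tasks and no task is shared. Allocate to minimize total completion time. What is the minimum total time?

Min total: 182 min

This is the linear assignment problem.
Optimal: Delgado→Task T6 (51 min), Farahani→Task T1 (30 min), Rivera→Task T2 (19 min), Santos→Task T5 (57 min), Lindqvist→Task T4 (25 min) — total 51+30+19+57+25 = 182 min.
Min-entry greedy (repeatedly take the single cheapest remaining cell) gives 230 min, worse by 48.
Next-best assignment: Delgado→Task T1, Farahani→Task T6, Rivera→Task T2, Santos→Task T5, Lindqvist→Task T4 = 186 min.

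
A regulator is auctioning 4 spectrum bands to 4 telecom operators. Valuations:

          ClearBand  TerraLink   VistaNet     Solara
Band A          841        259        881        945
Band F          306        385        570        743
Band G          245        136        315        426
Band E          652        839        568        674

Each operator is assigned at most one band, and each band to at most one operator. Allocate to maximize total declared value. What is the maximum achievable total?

Optimal: ClearBand→Band A ($841M), TerraLink→Band E ($839M), VistaNet→Band G ($315M), Solara→Band F ($743M) — total 841+839+315+743 = $2738M.
No other one-to-one assignment exceeds $2738M.

Max total: $2738M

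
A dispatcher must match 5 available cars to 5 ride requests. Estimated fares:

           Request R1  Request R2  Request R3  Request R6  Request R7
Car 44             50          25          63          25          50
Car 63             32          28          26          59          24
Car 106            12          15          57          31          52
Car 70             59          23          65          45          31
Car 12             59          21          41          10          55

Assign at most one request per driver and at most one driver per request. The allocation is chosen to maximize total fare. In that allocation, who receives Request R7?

This is a one-to-one assignment (maximum-weight bipartite matching).
Optimal: Car 44→Request R2 ($25), Car 63→Request R6 ($59), Car 106→Request R7 ($52), Car 70→Request R3 ($65), Car 12→Request R1 ($59) — total 25+59+52+65+59 = $260.
Row-greedy (each driver in turn takes its best remaining request) gives $254, worse by 6.
Next-best assignment: Car 44→Request R3, Car 63→Request R6, Car 106→Request R7, Car 70→Request R2, Car 12→Request R1 = $256.
Swapping Car 12↔Car 63 (Car 12→Request R6 $10, Car 63→Request R1 $32) loses 76.
Car 106's own top request is Request R3 ($57), but forcing Car 106→Request R3 and reassigning the rest optimally gives only $255 — worse by 5.

Car 106 receives Request R7.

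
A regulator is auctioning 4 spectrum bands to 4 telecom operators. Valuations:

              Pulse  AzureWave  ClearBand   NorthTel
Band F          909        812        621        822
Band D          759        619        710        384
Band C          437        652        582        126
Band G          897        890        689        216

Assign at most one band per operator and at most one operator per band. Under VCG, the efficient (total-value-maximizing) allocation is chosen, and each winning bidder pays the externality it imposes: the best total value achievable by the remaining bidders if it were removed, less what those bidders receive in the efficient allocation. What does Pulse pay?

Efficient allocation: Pulse→Band G ($897M), AzureWave→Band C ($652M), ClearBand→Band D ($710M), NorthTel→Band F ($822M); total welfare W = $3081M.
Pulse receives Band G at value $897M, so the others get W − 897 = $2184M.
Without Pulse: best allocation of the remaining 3 bidders over all 4 bands is AzureWave→Band G ($890M), ClearBand→Band D ($710M), NorthTel→Band F ($822M), total $2422M.
VCG payment = (others' best without Pulse) − (others' welfare with Pulse) = 2422 − 2184 = $238M.

Pulse pays $238M.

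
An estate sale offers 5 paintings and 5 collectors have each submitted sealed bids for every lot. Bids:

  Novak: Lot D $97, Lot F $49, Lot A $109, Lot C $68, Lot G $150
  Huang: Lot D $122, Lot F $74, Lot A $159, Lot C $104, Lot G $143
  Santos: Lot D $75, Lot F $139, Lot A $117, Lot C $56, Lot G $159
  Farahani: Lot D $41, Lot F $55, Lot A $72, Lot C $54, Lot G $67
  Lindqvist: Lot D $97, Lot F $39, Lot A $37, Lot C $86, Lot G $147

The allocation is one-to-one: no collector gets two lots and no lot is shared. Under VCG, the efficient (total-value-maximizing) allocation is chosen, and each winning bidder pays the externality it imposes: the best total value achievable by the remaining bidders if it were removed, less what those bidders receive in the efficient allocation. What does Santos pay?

Efficient allocation: Novak→Lot G ($150), Huang→Lot A ($159), Santos→Lot F ($139), Farahani→Lot C ($54), Lindqvist→Lot D ($97); total welfare W = $599.
Santos receives Lot F at value $139, so the others get W − 139 = $460.
Without Santos: best allocation of the remaining 4 bidders over all 5 lots is Novak→Lot G ($150), Huang→Lot A ($159), Farahani→Lot F ($55), Lindqvist→Lot D ($97), total $461.
VCG payment = (others' best without Santos) − (others' welfare with Santos) = 461 − 460 = $1.

Santos pays $1.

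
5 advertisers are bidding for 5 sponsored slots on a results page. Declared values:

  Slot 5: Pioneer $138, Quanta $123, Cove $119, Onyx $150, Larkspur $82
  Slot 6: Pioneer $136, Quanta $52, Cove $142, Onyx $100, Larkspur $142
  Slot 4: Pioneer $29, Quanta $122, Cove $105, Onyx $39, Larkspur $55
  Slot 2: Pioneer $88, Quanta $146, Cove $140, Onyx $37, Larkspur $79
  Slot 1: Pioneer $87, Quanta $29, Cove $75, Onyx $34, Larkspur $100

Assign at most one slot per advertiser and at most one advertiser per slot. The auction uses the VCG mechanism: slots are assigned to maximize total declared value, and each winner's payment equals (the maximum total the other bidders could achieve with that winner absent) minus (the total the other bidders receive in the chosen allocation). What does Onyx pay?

Onyx pays $44.

Efficient allocation: Pioneer→Slot 6 ($136), Quanta→Slot 4 ($122), Cove→Slot 2 ($140), Onyx→Slot 5 ($150), Larkspur→Slot 1 ($100); total welfare W = $648.
Onyx receives Slot 5 at value $150, so the others get W − 150 = $498.
Without Onyx: best allocation of the remaining 4 bidders over all 5 slots is Pioneer→Slot 5 ($138), Quanta→Slot 4 ($122), Cove→Slot 2 ($140), Larkspur→Slot 6 ($142), total $542.
VCG payment = (others' best without Onyx) − (others' welfare with Onyx) = 542 − 498 = $44.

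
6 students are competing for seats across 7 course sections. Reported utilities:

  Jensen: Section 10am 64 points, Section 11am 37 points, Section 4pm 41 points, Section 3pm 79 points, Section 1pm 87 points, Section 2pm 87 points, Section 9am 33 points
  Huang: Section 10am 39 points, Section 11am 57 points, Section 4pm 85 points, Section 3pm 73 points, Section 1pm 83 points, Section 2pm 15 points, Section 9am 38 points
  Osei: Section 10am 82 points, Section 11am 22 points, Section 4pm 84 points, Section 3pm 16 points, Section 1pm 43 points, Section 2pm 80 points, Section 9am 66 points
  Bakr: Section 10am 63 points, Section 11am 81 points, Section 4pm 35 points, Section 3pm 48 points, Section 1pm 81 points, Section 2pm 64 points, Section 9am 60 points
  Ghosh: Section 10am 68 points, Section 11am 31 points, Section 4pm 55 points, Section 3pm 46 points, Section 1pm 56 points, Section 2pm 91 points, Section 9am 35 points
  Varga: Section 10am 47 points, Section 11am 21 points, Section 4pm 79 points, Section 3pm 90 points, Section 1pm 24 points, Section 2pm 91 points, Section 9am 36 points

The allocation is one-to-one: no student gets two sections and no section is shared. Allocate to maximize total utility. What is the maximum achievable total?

Max total: 516 points

Treat this as an assignment problem: match each student to one section.
Optimal: Jensen→Section 1pm (87 points), Huang→Section 4pm (85 points), Osei→Section 10am (82 points), Bakr→Section 11am (81 points), Ghosh→Section 2pm (91 points), Varga→Section 3pm (90 points) — total 87+85+82+81+91+90 = 516 points.
Every other assignment is strictly worse.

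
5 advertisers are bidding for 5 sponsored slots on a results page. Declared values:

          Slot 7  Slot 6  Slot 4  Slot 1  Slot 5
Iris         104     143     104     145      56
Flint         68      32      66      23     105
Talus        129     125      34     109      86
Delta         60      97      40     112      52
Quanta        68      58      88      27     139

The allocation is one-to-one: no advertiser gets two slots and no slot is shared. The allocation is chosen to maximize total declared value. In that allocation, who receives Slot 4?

Flint receives Slot 4.

Optimal: Iris→Slot 6 ($143), Flint→Slot 4 ($66), Talus→Slot 7 ($129), Delta→Slot 1 ($112), Quanta→Slot 5 ($139) — total 143+66+129+112+139 = $589.
Max-entry greedy (repeatedly take the single best remaining cell) gives $576, worse by 13.
Next-best assignment: Iris→Slot 6, Flint→Slot 5, Talus→Slot 7, Delta→Slot 1, Quanta→Slot 4 = $577.
Flint's own top slot is Slot 5 ($105), but forcing Flint→Slot 5 and reassigning the rest optimally gives only $577 — worse by 12.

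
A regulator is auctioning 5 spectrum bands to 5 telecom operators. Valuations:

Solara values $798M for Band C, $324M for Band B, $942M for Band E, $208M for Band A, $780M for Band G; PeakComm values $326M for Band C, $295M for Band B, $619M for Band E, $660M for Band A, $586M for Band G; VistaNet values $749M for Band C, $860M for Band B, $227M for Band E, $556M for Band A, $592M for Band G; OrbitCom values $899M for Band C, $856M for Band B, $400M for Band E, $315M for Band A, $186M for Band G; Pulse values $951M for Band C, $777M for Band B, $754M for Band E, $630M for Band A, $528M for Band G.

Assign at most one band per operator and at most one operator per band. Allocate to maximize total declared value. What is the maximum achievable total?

This is the linear assignment problem.
Optimal: Solara→Band E ($942M), PeakComm→Band A ($660M), VistaNet→Band G ($592M), OrbitCom→Band B ($856M), Pulse→Band C ($951M) — total 942+660+592+856+951 = $4001M.
Max-entry greedy (repeatedly take the single best remaining cell) gives $3599M, worse by 402.
Next-best assignment: Solara→Band G, PeakComm→Band A, VistaNet→Band B, OrbitCom→Band C, Pulse→Band E = $3953M.
Swapping Solara↔OrbitCom (Solara→Band B $324M, OrbitCom→Band E $400M) loses 1074.

Maximum total: $4001M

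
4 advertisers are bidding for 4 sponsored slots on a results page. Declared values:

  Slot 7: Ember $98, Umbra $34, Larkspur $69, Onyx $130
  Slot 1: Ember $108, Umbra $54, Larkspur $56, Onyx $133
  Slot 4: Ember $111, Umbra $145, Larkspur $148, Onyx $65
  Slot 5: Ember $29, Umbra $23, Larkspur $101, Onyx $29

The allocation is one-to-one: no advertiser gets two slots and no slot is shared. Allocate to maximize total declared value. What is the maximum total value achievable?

Maximum total: $484

Optimal: Ember→Slot 1 ($108), Umbra→Slot 4 ($145), Larkspur→Slot 5 ($101), Onyx→Slot 7 ($130) — total 108+145+101+130 = $484.
Row-greedy (each advertiser in turn takes its best remaining slot) gives $396, worse by 88.
Every other assignment is strictly worse.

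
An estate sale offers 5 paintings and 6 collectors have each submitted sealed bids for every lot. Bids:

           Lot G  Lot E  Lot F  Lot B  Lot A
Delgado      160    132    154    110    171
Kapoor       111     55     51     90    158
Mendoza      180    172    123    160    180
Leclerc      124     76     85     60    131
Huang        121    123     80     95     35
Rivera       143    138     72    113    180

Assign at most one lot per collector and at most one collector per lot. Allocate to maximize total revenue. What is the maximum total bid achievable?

Optimal: Leclerc→Lot G ($124), Huang→Lot E ($123), Delgado→Lot F ($154), Mendoza→Lot B ($160), Rivera→Lot A ($180) — total 124+123+154+160+180 = $741.
Column-greedy (each lot in turn goes to its best remaining collector) gives $725, worse by 16.
Next-best assignment: Rivera→Lot G, Huang→Lot E, Delgado→Lot F, Mendoza→Lot B, Kapoor→Lot A = $738.
Swapping Huang↔Leclerc (Huang→Lot G $121, Leclerc→Lot E $76) loses 50.
Every other assignment is strictly worse.

Maximum total: $741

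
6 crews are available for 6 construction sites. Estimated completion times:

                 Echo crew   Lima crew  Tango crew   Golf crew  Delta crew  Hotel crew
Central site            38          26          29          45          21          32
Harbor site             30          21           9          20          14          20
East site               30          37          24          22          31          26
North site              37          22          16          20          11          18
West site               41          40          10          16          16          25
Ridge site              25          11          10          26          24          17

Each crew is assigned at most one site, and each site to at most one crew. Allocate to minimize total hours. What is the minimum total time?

Optimal: Echo crew→East site (30 hours), Lima crew→Ridge site (11 hours), Tango crew→Harbor site (9 hours), Golf crew→West site (16 hours), Delta crew→Central site (21 hours), Hotel crew→North site (18 hours) — total 30+11+9+16+21+18 = 105 hours.
Min-entry greedy (repeatedly take the single cheapest remaining cell) gives 111 hours, worse by 6.

Minimum total: 105 hours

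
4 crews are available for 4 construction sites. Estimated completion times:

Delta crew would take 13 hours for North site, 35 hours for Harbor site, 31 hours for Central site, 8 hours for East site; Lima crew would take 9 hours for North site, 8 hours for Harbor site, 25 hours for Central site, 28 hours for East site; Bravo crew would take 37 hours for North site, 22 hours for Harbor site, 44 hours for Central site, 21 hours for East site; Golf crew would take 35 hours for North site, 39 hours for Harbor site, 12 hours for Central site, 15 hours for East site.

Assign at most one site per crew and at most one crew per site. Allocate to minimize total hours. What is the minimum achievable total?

Min total: 51 hours

Optimal: Delta crew→East site (8 hours), Lima crew→North site (9 hours), Bravo crew→Harbor site (22 hours), Golf crew→Central site (12 hours) — total 8+9+22+12 = 51 hours.
Min-entry greedy (repeatedly take the single cheapest remaining cell) gives 65 hours, worse by 14.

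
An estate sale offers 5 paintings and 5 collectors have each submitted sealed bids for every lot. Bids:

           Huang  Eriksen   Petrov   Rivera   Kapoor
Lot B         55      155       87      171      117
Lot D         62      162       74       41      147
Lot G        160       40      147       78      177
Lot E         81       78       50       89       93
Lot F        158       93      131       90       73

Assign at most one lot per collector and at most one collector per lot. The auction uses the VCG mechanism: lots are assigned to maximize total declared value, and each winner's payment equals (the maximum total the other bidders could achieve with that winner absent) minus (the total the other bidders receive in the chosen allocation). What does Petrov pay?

Petrov pays $84.

Efficient allocation: Huang→Lot F ($158), Eriksen→Lot D ($162), Petrov→Lot G ($147), Rivera→Lot B ($171), Kapoor→Lot E ($93); total welfare W = $731.
Petrov receives Lot G at value $147, so the others get W − 147 = $584.
Without Petrov: best allocation of the remaining 4 bidders over all 5 lots is Huang→Lot F ($158), Eriksen→Lot D ($162), Rivera→Lot B ($171), Kapoor→Lot G ($177), total $668.
VCG payment = (others' best without Petrov) − (others' welfare with Petrov) = 668 − 584 = $84.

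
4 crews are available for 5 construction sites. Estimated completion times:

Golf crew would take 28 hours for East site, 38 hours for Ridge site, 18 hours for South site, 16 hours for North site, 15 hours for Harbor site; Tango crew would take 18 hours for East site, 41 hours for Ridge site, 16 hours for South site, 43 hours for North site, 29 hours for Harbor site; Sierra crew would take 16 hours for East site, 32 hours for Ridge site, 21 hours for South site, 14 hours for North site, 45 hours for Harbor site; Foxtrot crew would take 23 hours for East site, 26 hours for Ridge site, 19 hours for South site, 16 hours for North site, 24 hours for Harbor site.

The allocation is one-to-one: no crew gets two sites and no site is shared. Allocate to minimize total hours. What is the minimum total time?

Minimum total: 63 hours

This is the linear assignment problem.
Optimal: Golf crew→Harbor site (15 hours), Tango crew→South site (16 hours), Sierra crew→East site (16 hours), Foxtrot crew→North site (16 hours) — total 15+16+16+16 = 63 hours.
Min-entry greedy (repeatedly take the single cheapest remaining cell) gives 68 hours, worse by 5.
Checked against all permutations: 63 hours is optimal.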